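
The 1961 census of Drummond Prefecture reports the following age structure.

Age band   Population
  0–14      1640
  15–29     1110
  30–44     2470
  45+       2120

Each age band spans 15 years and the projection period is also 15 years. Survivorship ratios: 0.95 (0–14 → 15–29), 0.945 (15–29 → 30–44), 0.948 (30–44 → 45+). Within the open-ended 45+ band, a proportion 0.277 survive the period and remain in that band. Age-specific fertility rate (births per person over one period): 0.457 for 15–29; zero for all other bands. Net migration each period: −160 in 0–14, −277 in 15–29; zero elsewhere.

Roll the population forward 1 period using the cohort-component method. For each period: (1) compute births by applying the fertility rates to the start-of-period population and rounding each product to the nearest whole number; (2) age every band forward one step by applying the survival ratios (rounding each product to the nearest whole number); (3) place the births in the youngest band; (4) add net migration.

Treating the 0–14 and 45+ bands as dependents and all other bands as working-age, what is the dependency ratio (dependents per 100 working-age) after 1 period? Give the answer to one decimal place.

140.6

(Groups numbered youngest = 1 to oldest = 4.)
[period 1]
Births: 1110 × 0.457 = 507
Group 2: 1640 × 0.95 = 1558
Group 3: 1110 × 0.945 = 1049
Group 4: 2470 × 0.948 + 2120 × 0.277 = 2342 + 587 = 2929
Net migration: Group 1 − 160 → 347; Group 2 − 277 → 1281
Population now: 0–14=347, 15–29=1281, 30–44=1049, 45+=2929
Dependents (band 0–14 + band 45+) = 347 + 2929 = 3276; working-age = 2330; ratio = 3276/2330 × 100 = 140.6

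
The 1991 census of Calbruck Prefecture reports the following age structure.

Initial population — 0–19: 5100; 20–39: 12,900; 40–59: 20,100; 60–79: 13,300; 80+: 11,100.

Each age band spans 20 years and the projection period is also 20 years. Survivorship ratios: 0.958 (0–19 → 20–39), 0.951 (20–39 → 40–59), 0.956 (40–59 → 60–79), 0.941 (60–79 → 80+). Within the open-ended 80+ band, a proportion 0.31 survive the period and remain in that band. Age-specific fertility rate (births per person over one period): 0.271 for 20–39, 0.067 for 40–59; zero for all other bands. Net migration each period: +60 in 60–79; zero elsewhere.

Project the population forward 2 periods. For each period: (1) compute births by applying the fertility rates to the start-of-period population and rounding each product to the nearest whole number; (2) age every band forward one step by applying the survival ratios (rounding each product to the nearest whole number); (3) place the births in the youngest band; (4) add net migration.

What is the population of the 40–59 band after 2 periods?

Numbering the bands 1..5 from youngest to oldest:
[period 1]
Births: 12900 * 0.271 = 3496  |  20100 * 0.067 = 1347 — total 4843
Band 2: 5100 * 0.958 = 4886
Band 3: 12900 * 0.951 = 12268
Band 4: 20100 * 0.956 = 19216
Band 5: 13300 * 0.941 + 11100 * 0.31 = 12515 + 3441 = 15956
Net migration: Band 4 + 60 → 19276
Giving 4843 / 4886 / 12268 / 19276 / 15956.
[period 2]
Births: 4886 * 0.271 = 1324  |  12268 * 0.067 = 822 — total 2146
Band 2: 4843 * 0.958 = 4640
Band 3: 4886 * 0.951 = 4647
Band 4: 12268 * 0.956 = 11728
Band 5: 19276 * 0.941 + 15956 * 0.31 = 18139 + 4946 = 23085
Net migration: Band 4 + 60 → 11788
Giving 2146 / 4640 / 4647 / 11788 / 23085.

4647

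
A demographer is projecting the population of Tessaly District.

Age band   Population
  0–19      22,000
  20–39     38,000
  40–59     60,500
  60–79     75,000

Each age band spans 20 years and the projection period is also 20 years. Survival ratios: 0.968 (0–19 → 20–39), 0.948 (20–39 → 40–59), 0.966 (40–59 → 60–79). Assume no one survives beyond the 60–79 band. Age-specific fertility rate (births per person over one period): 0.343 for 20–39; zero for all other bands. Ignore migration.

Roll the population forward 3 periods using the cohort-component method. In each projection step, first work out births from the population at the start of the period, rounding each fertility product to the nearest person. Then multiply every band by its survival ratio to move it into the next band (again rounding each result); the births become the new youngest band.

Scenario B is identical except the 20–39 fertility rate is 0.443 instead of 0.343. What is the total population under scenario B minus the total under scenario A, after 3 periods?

(Bands numbered youngest = 1 to oldest = 4.)
Period 1:
Births: 38000 × 0.343 = 13034
Band 2: 22000 × 0.968 = 21296
Band 3: 38000 × 0.948 = 36024
Band 4: 60500 × 0.966 = 58443
Population now: 0–19=13034, 20–39=21296, 40–59=36024, 60–79=58443
Period 2:
Births: 21296 × 0.343 = 7305
Band 2: 13034 × 0.968 = 12617
Band 3: 21296 × 0.948 = 20189
Band 4: 36024 × 0.966 = 34799
Population now: 0–19=7305, 20–39=12617, 40–59=20189, 60–79=34799
Period 3:
Births: 12617 × 0.343 = 4328
Band 2: 7305 × 0.968 = 7071
Band 3: 12617 × 0.948 = 11961
Band 4: 20189 × 0.966 = 19503
Population now: 0–19=4328, 20–39=7071, 40–59=11961, 60–79=19503
Scenario A total after 3 periods: 42863
Scenario B projection —
Period 1:
Births: 38000 × 0.443 = 16834
Band 2: 22000 × 0.968 = 21296
Band 3: 38000 × 0.948 = 36024
Band 4: 60500 × 0.966 = 58443
Population now: 0–19=16834, 20–39=21296, 40–59=36024, 60–79=58443
Period 2:
Births: 21296 × 0.443 = 9434
Band 2: 16834 × 0.968 = 16295
Band 3: 21296 × 0.948 = 20189
Band 4: 36024 × 0.966 = 34799
Population now: 0–19=9434, 20–39=16295, 40–59=20189, 60–79=34799
Period 3:
Births: 16295 × 0.443 = 7219
Band 2: 9434 × 0.968 = 9132
Band 3: 16295 × 0.948 = 15448
Band 4: 20189 × 0.966 = 19503
Population now: 0–19=7219, 20–39=9132, 40–59=15448, 60–79=19503
Scenario B total after 3 periods: 51302
Difference B − A = 51302 − 42863 = 8439

8439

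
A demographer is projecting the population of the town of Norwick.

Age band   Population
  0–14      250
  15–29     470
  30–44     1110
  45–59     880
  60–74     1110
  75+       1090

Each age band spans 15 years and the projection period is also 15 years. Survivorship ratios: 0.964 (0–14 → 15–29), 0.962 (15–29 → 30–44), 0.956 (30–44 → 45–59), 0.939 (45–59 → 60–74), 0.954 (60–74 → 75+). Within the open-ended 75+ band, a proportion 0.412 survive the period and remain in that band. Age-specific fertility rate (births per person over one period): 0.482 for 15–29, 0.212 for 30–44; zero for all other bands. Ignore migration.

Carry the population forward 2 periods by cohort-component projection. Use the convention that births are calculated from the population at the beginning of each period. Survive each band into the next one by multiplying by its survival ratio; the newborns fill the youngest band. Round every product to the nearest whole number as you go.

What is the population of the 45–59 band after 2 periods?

432

[period 1]
Births: 470 × 0.482 = 227 ; 1110 × 0.212 = 235 → 462
15–29: 250 × 0.964 = 241
30–44: 470 × 0.962 = 452
45–59: 1110 × 0.956 = 1061
60–74: 880 × 0.939 = 826
75+: 1110 × 0.954 + 1090 × 0.412 = 1059 + 449 = 1508
→ [462, 241, 452, 1061, 826, 1508]
[period 2]
Births: 241 × 0.482 = 116 ; 452 × 0.212 = 96 → 212
15–29: 462 × 0.964 = 445
30–44: 241 × 0.962 = 232
45–59: 452 × 0.956 = 432
60–74: 1061 × 0.939 = 996
75+: 826 × 0.954 + 1508 × 0.412 = 788 + 621 = 1409
→ [212, 445, 232, 432, 996, 1409]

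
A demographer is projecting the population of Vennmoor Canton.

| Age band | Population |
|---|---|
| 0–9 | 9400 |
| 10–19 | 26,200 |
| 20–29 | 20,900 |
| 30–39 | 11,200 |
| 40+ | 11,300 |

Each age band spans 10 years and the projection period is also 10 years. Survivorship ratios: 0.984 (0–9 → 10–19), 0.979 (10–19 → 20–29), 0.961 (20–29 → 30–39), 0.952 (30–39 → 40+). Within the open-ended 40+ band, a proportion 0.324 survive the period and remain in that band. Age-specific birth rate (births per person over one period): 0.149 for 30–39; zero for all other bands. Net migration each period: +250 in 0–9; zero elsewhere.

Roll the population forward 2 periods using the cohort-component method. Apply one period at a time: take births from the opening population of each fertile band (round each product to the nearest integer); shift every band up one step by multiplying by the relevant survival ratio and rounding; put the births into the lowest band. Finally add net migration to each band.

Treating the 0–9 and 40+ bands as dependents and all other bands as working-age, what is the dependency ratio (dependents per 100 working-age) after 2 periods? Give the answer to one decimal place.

Period 1.
Births: 11200 × 0.149 = 1669
10–19: 9400 × 0.984 = 9250
20–29: 26200 × 0.979 = 25650
30–39: 20900 × 0.961 = 20085
40+: 11200 × 0.952 + 11300 × 0.324 = 10662 + 3661 = 14323
Net migration: 0–9 + 250 → 1919
Population now: 0–9=1919, 10–19=9250, 20–29=25650, 30–39=20085, 40+=14323
Period 2.
Births: 20085 × 0.149 = 2993
10–19: 1919 × 0.984 = 1888
20–29: 9250 × 0.979 = 9056
30–39: 25650 × 0.961 = 24650
40+: 20085 × 0.952 + 14323 × 0.324 = 19121 + 4641 = 23762
Net migration: 0–9 + 250 → 3243
Population now: 0–9=3243, 10–19=1888, 20–29=9056, 30–39=24650, 40+=23762
Dependents (band 0–9 + band 40+) = 3243 + 23762 = 27005; working-age = 35594; ratio = 27005/35594 × 100 = 75.9

75.9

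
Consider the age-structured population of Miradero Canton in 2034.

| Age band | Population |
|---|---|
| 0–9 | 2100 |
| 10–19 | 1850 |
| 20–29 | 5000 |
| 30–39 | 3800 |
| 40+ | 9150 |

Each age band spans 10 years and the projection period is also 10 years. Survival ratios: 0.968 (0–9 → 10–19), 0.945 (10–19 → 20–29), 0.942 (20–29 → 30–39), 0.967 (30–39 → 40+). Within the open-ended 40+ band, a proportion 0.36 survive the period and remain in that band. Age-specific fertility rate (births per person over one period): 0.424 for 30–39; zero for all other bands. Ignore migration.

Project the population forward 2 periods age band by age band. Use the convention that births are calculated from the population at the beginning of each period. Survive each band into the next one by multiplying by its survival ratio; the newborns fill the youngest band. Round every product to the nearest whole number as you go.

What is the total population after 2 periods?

14188

Numbering the groups 1..5 from youngest to oldest:
After projecting period 1:
Births: 3800 × 0.424 = 1611
Group 2: 2100 × 0.968 = 2033
Group 3: 1850 × 0.945 = 1748
Group 4: 5000 × 0.942 = 4710
Group 5: 3800 × 0.967 + 9150 × 0.36 = 3675 + 3294 = 6969
Giving 1611 / 2033 / 1748 / 4710 / 6969.
After projecting period 2:
Births: 4710 × 0.424 = 1997
Group 2: 1611 × 0.968 = 1559
Group 3: 2033 × 0.945 = 1921
Group 4: 1748 × 0.942 = 1647
Group 5: 4710 × 0.967 + 6969 × 0.36 = 4555 + 2509 = 7064
Giving 1997 / 1559 / 1921 / 1647 / 7064.
Total after period 2: 1997 + 1559 + 1921 + 1647 + 7064 = 14188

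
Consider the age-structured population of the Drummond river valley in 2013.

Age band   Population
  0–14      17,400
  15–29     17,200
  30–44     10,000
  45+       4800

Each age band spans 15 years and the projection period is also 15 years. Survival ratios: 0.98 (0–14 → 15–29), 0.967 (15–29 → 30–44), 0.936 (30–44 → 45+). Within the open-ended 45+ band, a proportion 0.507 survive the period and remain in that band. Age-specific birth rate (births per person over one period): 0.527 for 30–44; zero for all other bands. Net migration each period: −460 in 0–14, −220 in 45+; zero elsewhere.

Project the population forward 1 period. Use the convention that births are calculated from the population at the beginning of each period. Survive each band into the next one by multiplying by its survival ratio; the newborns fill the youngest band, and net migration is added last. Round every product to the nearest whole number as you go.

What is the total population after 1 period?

After projecting period 1:
Births: 10000 * 0.527 = 5270
15–29: 17400 * 0.98 = 17052
30–44: 17200 * 0.967 = 16632
45+: 10000 * 0.936 + 4800 * 0.507 = 9360 + 2434 = 11794
Net migration: 0–14 − 460 → 4810; 45+ − 220 → 11574
→ [4810, 17052, 16632, 11574]
Total after period 1: 4810 + 17052 + 16632 + 11574 = 50068

50068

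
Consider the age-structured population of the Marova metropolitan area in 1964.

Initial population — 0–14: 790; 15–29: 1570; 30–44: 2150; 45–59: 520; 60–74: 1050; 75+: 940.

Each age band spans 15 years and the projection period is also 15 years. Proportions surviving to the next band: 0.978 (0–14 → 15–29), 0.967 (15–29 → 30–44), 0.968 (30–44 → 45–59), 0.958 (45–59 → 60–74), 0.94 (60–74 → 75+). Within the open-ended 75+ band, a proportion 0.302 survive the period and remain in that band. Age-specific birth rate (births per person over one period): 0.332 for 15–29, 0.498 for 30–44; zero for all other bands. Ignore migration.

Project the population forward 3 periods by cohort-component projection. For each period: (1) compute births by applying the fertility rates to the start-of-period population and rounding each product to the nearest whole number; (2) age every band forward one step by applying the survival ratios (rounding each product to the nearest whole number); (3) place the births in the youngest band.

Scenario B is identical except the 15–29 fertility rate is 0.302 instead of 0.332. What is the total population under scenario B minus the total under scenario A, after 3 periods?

-130

(Bands numbered youngest = 1 to oldest = 6.)
— Period 1 —
Births: 1570 × 0.332 = 521, 2150 × 0.498 = 1071 → 1592
Band 2: 790 × 0.978 = 773
Band 3: 1570 × 0.967 = 1518
Band 4: 2150 × 0.968 = 2081
Band 5: 520 × 0.958 = 498
Band 6: 1050 × 0.94 + 940 × 0.302 = 987 + 284 = 1271
→ [1592, 773, 1518, 2081, 498, 1271]
— Period 2 —
Births: 773 × 0.332 = 257, 1518 × 0.498 = 756 → 1013
Band 2: 1592 × 0.978 = 1557
Band 3: 773 × 0.967 = 747
Band 4: 1518 × 0.968 = 1469
Band 5: 2081 × 0.958 = 1994
Band 6: 498 × 0.94 + 1271 × 0.302 = 468 + 384 = 852
→ [1013, 1557, 747, 1469, 1994, 852]
— Period 3 —
Births: 1557 × 0.332 = 517, 747 × 0.498 = 372 → 889
Band 2: 1013 × 0.978 = 991
Band 3: 1557 × 0.967 = 1506
Band 4: 747 × 0.968 = 723
Band 5: 1469 × 0.958 = 1407
Band 6: 1994 × 0.94 + 852 × 0.302 = 1874 + 257 = 2131
→ [889, 991, 1506, 723, 1407, 2131]
Scenario A total after 3 periods: 7647
Scenario B projection —
— Period 1 —
Births: 1570 × 0.302 = 474, 2150 × 0.498 = 1071 → 1545
Band 2: 790 × 0.978 = 773
Band 3: 1570 × 0.967 = 1518
Band 4: 2150 × 0.968 = 2081
Band 5: 520 × 0.958 = 498
Band 6: 1050 × 0.94 + 940 × 0.302 = 987 + 284 = 1271
→ [1545, 773, 1518, 2081, 498, 1271]
— Period 2 —
Births: 773 × 0.302 = 233, 1518 × 0.498 = 756 → 989
Band 2: 1545 × 0.978 = 1511
Band 3: 773 × 0.967 = 747
Band 4: 1518 × 0.968 = 1469
Band 5: 2081 × 0.958 = 1994
Band 6: 498 × 0.94 + 1271 × 0.302 = 468 + 384 = 852
→ [989, 1511, 747, 1469, 1994, 852]
— Period 3 —
Births: 1511 × 0.302 = 456, 747 × 0.498 = 372 → 828
Band 2: 989 × 0.978 = 967
Band 3: 1511 × 0.967 = 1461
Band 4: 747 × 0.968 = 723
Band 5: 1469 × 0.958 = 1407
Band 6: 1994 × 0.94 + 852 × 0.302 = 1874 + 257 = 2131
→ [828, 967, 1461, 723, 1407, 2131]
Scenario B total after 3 periods: 7517
Difference B − A = 7517 − 7647 = -130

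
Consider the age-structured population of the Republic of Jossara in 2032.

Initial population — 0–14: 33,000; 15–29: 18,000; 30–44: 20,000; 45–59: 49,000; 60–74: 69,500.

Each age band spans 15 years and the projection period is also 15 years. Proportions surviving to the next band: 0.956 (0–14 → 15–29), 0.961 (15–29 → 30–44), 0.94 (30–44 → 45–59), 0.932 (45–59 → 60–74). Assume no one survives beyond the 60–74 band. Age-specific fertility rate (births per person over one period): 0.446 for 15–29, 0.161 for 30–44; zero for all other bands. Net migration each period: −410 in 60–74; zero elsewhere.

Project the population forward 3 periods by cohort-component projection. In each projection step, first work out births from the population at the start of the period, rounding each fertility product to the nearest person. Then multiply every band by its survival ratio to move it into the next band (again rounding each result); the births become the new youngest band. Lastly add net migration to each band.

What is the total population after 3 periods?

Numbering the groups 1..5 from youngest to oldest:
— Period 1 —
Births: 18000 × 0.446 = 8028 ; 20000 × 0.161 = 3220 → 11248
Group 2: 33000 × 0.956 = 31548
Group 3: 18000 × 0.961 = 17298
Group 4: 20000 × 0.94 = 18800
Group 5: 49000 × 0.932 = 45668
Net migration: Group 5 − 410 → 45258
End of period: [11248, 31548, 17298, 18800, 45258]
— Period 2 —
Births: 31548 × 0.446 = 14070 ; 17298 × 0.161 = 2785 → 16855
Group 2: 11248 × 0.956 = 10753
Group 3: 31548 × 0.961 = 30318
Group 4: 17298 × 0.94 = 16260
Group 5: 18800 × 0.932 = 17522
Net migration: Group 5 − 410 → 17112
End of period: [16855, 10753, 30318, 16260, 17112]
— Period 3 —
Births: 10753 × 0.446 = 4796 ; 30318 × 0.161 = 4881 → 9677
Group 2: 16855 × 0.956 = 16113
Group 3: 10753 × 0.961 = 10334
Group 4: 30318 × 0.94 = 28499
Group 5: 16260 × 0.932 = 15154
Net migration: Group 5 − 410 → 14744
End of period: [9677, 16113, 10334, 28499, 14744]
Total after period 3: 9677 + 16113 + 10334 + 28499 + 14744 = 79367

79367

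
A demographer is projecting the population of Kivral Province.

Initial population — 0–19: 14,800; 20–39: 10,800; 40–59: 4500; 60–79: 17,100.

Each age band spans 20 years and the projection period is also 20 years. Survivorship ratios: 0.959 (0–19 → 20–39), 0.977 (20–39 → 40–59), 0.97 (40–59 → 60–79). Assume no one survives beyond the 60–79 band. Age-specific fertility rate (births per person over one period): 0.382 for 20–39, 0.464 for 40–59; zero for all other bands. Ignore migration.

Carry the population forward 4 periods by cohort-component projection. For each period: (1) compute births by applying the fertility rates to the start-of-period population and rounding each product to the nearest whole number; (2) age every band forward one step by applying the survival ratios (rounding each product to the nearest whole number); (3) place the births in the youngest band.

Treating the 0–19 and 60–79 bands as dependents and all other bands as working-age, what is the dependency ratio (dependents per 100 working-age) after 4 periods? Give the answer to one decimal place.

Period 1:
Births: 10800 × 0.382 = 4126  |  4500 × 0.464 = 2088 → total 6214
20–39: 14800 × 0.959 = 14193
40–59: 10800 × 0.977 = 10552
60–79: 4500 × 0.97 = 4365
Population now: 0–19=6214, 20–39=14193, 40–59=10552, 60–79=4365
Period 2:
Births: 14193 × 0.382 = 5422  |  10552 × 0.464 = 4896 → total 10318
20–39: 6214 × 0.959 = 5959
40–59: 14193 × 0.977 = 13867
60–79: 10552 × 0.97 = 10235
Population now: 0–19=10318, 20–39=5959, 40–59=13867, 60–79=10235
Period 3:
Births: 5959 × 0.382 = 2276  |  13867 × 0.464 = 6434 → total 8710
20–39: 10318 × 0.959 = 9895
40–59: 5959 × 0.977 = 5822
60–79: 13867 × 0.97 = 13451
Population now: 0–19=8710, 20–39=9895, 40–59=5822, 60–79=13451
Period 4:
Births: 9895 × 0.382 = 3780  |  5822 × 0.464 = 2701 → total 6481
20–39: 8710 × 0.959 = 8353
40–59: 9895 × 0.977 = 9667
60–79: 5822 × 0.97 = 5647
Population now: 0–19=6481, 20–39=8353, 40–59=9667, 60–79=5647
Dependents (band 0–19 + band 60–79) = 6481 + 5647 = 12128; working-age = 18020; ratio = 12128/18020 × 100 = 67.3

67.3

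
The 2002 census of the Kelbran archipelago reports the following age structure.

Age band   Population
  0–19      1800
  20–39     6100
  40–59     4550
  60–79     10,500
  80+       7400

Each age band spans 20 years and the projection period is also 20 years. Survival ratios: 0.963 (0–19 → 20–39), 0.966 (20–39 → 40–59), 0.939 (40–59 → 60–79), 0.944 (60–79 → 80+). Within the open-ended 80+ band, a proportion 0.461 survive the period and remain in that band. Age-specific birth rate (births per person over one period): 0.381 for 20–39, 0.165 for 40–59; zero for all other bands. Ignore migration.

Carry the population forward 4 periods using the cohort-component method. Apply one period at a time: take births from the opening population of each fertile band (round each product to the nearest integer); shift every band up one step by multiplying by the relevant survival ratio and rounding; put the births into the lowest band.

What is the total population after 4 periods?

12683

After projecting period 1:
Births: 6100 * 0.381 = 2324, 4550 * 0.165 = 751 — total 3075
20–39: 1800 * 0.963 = 1733
40–59: 6100 * 0.966 = 5893
60–79: 4550 * 0.939 = 4272
80+: 10500 * 0.944 + 7400 * 0.461 = 9912 + 3411 = 13323
→ [3075, 1733, 5893, 4272, 13323]
After projecting period 2:
Births: 1733 * 0.381 = 660, 5893 * 0.165 = 972 — total 1632
20–39: 3075 * 0.963 = 2961
40–59: 1733 * 0.966 = 1674
60–79: 5893 * 0.939 = 5534
80+: 4272 * 0.944 + 13323 * 0.461 = 4033 + 6142 = 10175
→ [1632, 2961, 1674, 5534, 10175]
After projecting period 3:
Births: 2961 * 0.381 = 1128, 1674 * 0.165 = 276 — total 1404
20–39: 1632 * 0.963 = 1572
40–59: 2961 * 0.966 = 2860
60–79: 1674 * 0.939 = 1572
80+: 5534 * 0.944 + 10175 * 0.461 = 5224 + 4691 = 9915
→ [1404, 1572, 2860, 1572, 9915]
After projecting period 4:
Births: 1572 * 0.381 = 599, 2860 * 0.165 = 472 — total 1071
20–39: 1404 * 0.963 = 1352
40–59: 1572 * 0.966 = 1519
60–79: 2860 * 0.939 = 2686
80+: 1572 * 0.944 + 9915 * 0.461 = 1484 + 4571 = 6055
→ [1071, 1352, 1519, 2686, 6055]
Total after period 4: 1071 + 1352 + 1519 + 2686 + 6055 = 12683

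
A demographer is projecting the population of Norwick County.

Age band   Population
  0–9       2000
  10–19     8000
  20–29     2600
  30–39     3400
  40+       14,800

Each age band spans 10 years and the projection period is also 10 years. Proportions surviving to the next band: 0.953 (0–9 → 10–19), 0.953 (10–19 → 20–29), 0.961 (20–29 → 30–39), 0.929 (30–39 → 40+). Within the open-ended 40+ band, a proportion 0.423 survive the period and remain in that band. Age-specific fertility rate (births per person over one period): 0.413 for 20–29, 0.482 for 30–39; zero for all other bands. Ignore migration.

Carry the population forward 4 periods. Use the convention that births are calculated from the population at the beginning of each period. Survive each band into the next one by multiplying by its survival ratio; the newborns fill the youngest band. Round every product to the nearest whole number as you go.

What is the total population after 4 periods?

Let band 1 be 0–9 through band 5 = 40+.
Period 1.
Births: 2600 × 0.413 = 1074  |  3400 × 0.482 = 1639 — total 2713
Band 2: 2000 × 0.953 = 1906
Band 3: 8000 × 0.953 = 7624
Band 4: 2600 × 0.961 = 2499
Band 5: 3400 × 0.929 + 14800 × 0.423 = 3159 + 6260 = 9419
Population now: 0–9=2713, 10–19=1906, 20–29=7624, 30–39=2499, 40+=9419
Period 2.
Births: 7624 × 0.413 = 3149  |  2499 × 0.482 = 1205 — total 4354
Band 2: 2713 × 0.953 = 2585
Band 3: 1906 × 0.953 = 1816
Band 4: 7624 × 0.961 = 7327
Band 5: 2499 × 0.929 + 9419 × 0.423 = 2322 + 3984 = 6306
Population now: 0–9=4354, 10–19=2585, 20–29=1816, 30–39=7327, 40+=6306
Period 3.
Births: 1816 × 0.413 = 750  |  7327 × 0.482 = 3532 — total 4282
Band 2: 4354 × 0.953 = 4149
Band 3: 2585 × 0.953 = 2464
Band 4: 1816 × 0.961 = 1745
Band 5: 7327 × 0.929 + 6306 × 0.423 = 6807 + 2667 = 9474
Population now: 0–9=4282, 10–19=4149, 20–29=2464, 30–39=1745, 40+=9474
Period 4.
Births: 2464 × 0.413 = 1018  |  1745 × 0.482 = 841 — total 1859
Band 2: 4282 × 0.953 = 4081
Band 3: 4149 × 0.953 = 3954
Band 4: 2464 × 0.961 = 2368
Band 5: 1745 × 0.929 + 9474 × 0.423 = 1621 + 4008 = 5629
Population now: 0–9=1859, 10–19=4081, 20–29=3954, 30–39=2368, 40+=5629
Total after period 4: 1859 + 4081 + 3954 + 2368 + 5629 = 17891

17891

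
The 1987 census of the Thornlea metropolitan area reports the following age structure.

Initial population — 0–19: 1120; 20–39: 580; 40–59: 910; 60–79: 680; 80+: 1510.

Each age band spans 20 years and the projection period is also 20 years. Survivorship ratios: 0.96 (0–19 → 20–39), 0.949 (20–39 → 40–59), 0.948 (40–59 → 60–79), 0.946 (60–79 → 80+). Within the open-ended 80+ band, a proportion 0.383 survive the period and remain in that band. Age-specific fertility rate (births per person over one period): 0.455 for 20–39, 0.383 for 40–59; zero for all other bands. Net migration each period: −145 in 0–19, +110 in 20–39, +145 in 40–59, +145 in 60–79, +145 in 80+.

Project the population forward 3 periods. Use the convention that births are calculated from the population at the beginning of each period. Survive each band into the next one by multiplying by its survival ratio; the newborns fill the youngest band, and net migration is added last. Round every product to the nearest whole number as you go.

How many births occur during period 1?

Call the groups 1 to 5, youngest first.
Period 1:
Births: 580 × 0.455 = 264  |  910 × 0.383 = 349 ⇒ total 613
Group 2: 1120 × 0.96 = 1075
Group 3: 580 × 0.949 = 550
Group 4: 910 × 0.948 = 863
Group 5: 680 × 0.946 + 1510 × 0.383 = 643 + 578 = 1221
Net migration: Group 1 − 145 → 468; Group 2 + 110 → 1185; Group 3 + 145 → 695; Group 4 + 145 → 1008; Group 5 + 145 → 1366
Population now: 0–19=468, 20–39=1185, 40–59=695, 60–79=1008, 80+=1366

613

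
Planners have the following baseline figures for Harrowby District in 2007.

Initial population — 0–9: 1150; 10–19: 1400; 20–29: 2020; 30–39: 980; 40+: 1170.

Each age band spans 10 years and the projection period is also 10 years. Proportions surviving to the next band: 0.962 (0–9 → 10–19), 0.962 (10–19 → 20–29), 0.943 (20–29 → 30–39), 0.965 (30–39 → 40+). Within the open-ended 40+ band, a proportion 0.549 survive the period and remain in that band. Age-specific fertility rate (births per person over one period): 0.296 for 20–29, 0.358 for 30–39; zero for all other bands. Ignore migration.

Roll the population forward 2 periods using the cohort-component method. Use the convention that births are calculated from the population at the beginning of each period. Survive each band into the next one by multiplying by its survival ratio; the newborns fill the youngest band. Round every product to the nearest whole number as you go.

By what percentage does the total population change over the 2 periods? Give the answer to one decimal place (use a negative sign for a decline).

[period 1]
Births: 2020 * 0.296 = 598, 980 * 0.358 = 351 — total 949
10–19: 1150 * 0.962 = 1106
20–29: 1400 * 0.962 = 1347
30–39: 2020 * 0.943 = 1905
40+: 980 * 0.965 + 1170 * 0.549 = 946 + 642 = 1588
Giving 949 / 1106 / 1347 / 1905 / 1588.
[period 2]
Births: 1347 * 0.296 = 399, 1905 * 0.358 = 682 — total 1081
10–19: 949 * 0.962 = 913
20–29: 1106 * 0.962 = 1064
30–39: 1347 * 0.943 = 1270
40+: 1905 * 0.965 + 1588 * 0.549 = 1838 + 872 = 2710
Giving 1081 / 913 / 1064 / 1270 / 2710.
Total: 6720 → 7038; change = 318; percentage change = 4.7%

4.7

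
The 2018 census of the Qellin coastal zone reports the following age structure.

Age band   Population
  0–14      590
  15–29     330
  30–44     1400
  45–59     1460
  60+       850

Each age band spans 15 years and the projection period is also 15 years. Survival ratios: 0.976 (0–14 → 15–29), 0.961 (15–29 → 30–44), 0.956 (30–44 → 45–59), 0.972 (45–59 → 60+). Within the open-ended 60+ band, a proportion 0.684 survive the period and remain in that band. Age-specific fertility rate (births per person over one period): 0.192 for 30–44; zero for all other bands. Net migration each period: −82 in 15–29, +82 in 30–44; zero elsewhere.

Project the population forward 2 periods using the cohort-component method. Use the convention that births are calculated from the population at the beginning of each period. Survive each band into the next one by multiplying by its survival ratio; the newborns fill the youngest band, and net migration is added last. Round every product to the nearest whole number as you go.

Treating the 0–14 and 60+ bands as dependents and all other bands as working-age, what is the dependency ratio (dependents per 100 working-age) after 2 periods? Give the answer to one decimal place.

(Groups numbered youngest = 1 to oldest = 5.)
After projecting period 1:
Births: 1400 × 0.192 = 269
Group 2: 590 × 0.976 = 576
Group 3: 330 × 0.961 = 317
Group 4: 1400 × 0.956 = 1338
Group 5: 1460 × 0.972 + 850 × 0.684 = 1419 + 581 = 2000
Net migration: Group 2 − 82 → 494; Group 3 + 82 → 399
Giving 269 / 494 / 399 / 1338 / 2000.
After projecting period 2:
Births: 399 × 0.192 = 77
Group 2: 269 × 0.976 = 263
Group 3: 494 × 0.961 = 475
Group 4: 399 × 0.956 = 381
Group 5: 1338 × 0.972 + 2000 × 0.684 = 1301 + 1368 = 2669
Net migration: Group 2 − 82 → 181; Group 3 + 82 → 557
Giving 77 / 181 / 557 / 381 / 2669.
Dependents (band 0–14 + band 60+) = 77 + 2669 = 2746; working-age = 1119; ratio = 2746/1119 × 100 = 245.4

245.4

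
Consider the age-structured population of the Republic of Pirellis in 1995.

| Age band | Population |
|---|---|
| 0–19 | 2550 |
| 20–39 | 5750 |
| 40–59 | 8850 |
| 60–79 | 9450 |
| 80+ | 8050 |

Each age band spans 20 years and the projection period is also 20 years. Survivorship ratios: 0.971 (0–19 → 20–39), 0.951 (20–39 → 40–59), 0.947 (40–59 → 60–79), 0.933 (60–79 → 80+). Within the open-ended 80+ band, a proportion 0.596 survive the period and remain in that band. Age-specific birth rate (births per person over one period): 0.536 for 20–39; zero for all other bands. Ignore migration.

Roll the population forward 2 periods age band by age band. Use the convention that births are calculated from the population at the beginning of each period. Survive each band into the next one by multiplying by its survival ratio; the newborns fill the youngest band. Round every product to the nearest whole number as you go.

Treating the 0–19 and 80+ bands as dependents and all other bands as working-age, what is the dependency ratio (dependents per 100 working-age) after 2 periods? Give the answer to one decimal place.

Let group 1 be 0–19 through group 5 = 80+.
[period 1]
Births: 5750 * 0.536 = 3082
Group 2: 2550 * 0.971 = 2476
Group 3: 5750 * 0.951 = 5468
Group 4: 8850 * 0.947 = 8381
Group 5: 9450 * 0.933 + 8050 * 0.596 = 8817 + 4798 = 13615
→ [3082, 2476, 5468, 8381, 13615]
[period 2]
Births: 2476 * 0.536 = 1327
Group 2: 3082 * 0.971 = 2993
Group 3: 2476 * 0.951 = 2355
Group 4: 5468 * 0.947 = 5178
Group 5: 8381 * 0.933 + 13615 * 0.596 = 7819 + 8115 = 15934
→ [1327, 2993, 2355, 5178, 15934]
Dependents (band 0–19 + band 80+) = 1327 + 15934 = 17261; working-age = 10526; ratio = 17261/10526 × 100 = 164.0

164.0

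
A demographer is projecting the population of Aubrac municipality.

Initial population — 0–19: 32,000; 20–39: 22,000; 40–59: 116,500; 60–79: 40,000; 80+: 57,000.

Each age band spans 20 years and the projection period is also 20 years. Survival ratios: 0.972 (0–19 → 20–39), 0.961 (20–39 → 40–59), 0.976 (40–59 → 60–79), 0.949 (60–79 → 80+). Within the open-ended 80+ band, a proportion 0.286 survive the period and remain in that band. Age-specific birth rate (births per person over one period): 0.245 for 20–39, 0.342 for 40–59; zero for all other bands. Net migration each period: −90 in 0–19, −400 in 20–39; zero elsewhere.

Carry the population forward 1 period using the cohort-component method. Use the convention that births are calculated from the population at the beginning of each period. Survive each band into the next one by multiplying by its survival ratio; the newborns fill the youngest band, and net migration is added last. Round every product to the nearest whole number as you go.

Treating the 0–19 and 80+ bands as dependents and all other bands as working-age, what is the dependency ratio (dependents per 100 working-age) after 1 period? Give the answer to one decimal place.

After projecting period 1:
Births: 22000 × 0.245 = 5390, 116500 × 0.342 = 39843 — total 45233
20–39: 32000 × 0.972 = 31104
40–59: 22000 × 0.961 = 21142
60–79: 116500 × 0.976 = 113704
80+: 40000 × 0.949 + 57000 × 0.286 = 37960 + 16302 = 54262
Net migration: 0–19 − 90 → 45143; 20–39 − 400 → 30704
Population now: 0–19=45143, 20–39=30704, 40–59=21142, 60–79=113704, 80+=54262
Dependents (band 0–19 + band 80+) = 45143 + 54262 = 99405; working-age = 165550; ratio = 99405/165550 × 100 = 60.0

60.0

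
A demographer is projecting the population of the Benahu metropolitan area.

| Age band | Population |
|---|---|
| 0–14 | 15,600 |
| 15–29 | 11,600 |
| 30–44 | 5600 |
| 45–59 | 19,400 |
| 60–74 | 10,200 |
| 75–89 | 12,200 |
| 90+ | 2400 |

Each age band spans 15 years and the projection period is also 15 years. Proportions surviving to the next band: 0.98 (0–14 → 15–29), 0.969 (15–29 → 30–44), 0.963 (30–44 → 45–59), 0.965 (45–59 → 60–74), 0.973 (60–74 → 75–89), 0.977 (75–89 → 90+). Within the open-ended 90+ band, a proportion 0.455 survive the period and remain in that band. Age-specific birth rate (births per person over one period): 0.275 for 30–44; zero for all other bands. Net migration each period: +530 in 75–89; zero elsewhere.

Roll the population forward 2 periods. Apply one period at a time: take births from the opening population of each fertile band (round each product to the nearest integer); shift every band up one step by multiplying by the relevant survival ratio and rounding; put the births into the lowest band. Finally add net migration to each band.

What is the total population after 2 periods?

Call the groups 1 to 7, youngest first.
Period 1.
Births: 5600 × 0.275 = 1540
Group 2: 15600 × 0.98 = 15288
Group 3: 11600 × 0.969 = 11240
Group 4: 5600 × 0.963 = 5393
Group 5: 19400 × 0.965 = 18721
Group 6: 10200 × 0.973 = 9925
Group 7: 12200 × 0.977 + 2400 × 0.455 = 11919 + 1092 = 13011
Net migration: Group 6 + 530 → 10455
End of period: [1540, 15288, 11240, 5393, 18721, 10455, 13011]
Period 2.
Births: 11240 × 0.275 = 3091
Group 2: 1540 × 0.98 = 1509
Group 3: 15288 × 0.969 = 14814
Group 4: 11240 × 0.963 = 10824
Group 5: 5393 × 0.965 = 5204
Group 6: 18721 × 0.973 = 18216
Group 7: 10455 × 0.977 + 13011 × 0.455 = 10215 + 5920 = 16135
Net migration: Group 6 + 530 → 18746
End of period: [3091, 1509, 14814, 10824, 5204, 18746, 16135]
Total after period 2: 3091 + 1509 + 14814 + 10824 + 5204 + 18746 + 16135 = 70323

70323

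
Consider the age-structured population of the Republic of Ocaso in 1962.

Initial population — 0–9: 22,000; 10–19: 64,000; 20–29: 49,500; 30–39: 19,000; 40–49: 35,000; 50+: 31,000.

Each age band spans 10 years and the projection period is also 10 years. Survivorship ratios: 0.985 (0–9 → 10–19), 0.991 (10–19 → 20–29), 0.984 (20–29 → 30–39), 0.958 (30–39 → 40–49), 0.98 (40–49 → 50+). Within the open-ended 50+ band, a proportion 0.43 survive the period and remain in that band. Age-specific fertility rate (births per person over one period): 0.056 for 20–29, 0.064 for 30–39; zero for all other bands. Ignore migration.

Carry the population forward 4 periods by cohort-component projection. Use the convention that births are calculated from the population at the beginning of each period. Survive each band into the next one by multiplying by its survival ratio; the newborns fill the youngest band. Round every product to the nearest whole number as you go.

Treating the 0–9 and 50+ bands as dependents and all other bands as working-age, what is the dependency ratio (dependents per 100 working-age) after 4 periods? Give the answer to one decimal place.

243.4

Let group 1 be 0–9 through group 6 = 50+.
— Period 1 —
Births: 49500 * 0.056 = 2772 ; 19000 * 0.064 = 1216 → total 3988
Group 2: 22000 * 0.985 = 21670
Group 3: 64000 * 0.991 = 63424
Group 4: 49500 * 0.984 = 48708
Group 5: 19000 * 0.958 = 18202
Group 6: 35000 * 0.98 + 31000 * 0.43 = 34300 + 13330 = 47630
End of period: [3988, 21670, 63424, 48708, 18202, 47630]
— Period 2 —
Births: 63424 * 0.056 = 3552 ; 48708 * 0.064 = 3117 → total 6669
Group 2: 3988 * 0.985 = 3928
Group 3: 21670 * 0.991 = 21475
Group 4: 63424 * 0.984 = 62409
Group 5: 48708 * 0.958 = 46662
Group 6: 18202 * 0.98 + 47630 * 0.43 = 17838 + 20481 = 38319
End of period: [6669, 3928, 21475, 62409, 46662, 38319]
— Period 3 —
Births: 21475 * 0.056 = 1203 ; 62409 * 0.064 = 3994 → total 5197
Group 2: 6669 * 0.985 = 6569
Group 3: 3928 * 0.991 = 3893
Group 4: 21475 * 0.984 = 21131
Group 5: 62409 * 0.958 = 59788
Group 6: 46662 * 0.98 + 38319 * 0.43 = 45729 + 16477 = 62206
End of period: [5197, 6569, 3893, 21131, 59788, 62206]
— Period 4 —
Births: 3893 * 0.056 = 218 ; 21131 * 0.064 = 1352 → total 1570
Group 2: 5197 * 0.985 = 5119
Group 3: 6569 * 0.991 = 6510
Group 4: 3893 * 0.984 = 3831
Group 5: 21131 * 0.958 = 20243
Group 6: 59788 * 0.98 + 62206 * 0.43 = 58592 + 26749 = 85341
End of period: [1570, 5119, 6510, 3831, 20243, 85341]
Dependents (band 0–9 + band 50+) = 1570 + 85341 = 86911; working-age = 35703; ratio = 86911/35703 × 100 = 243.4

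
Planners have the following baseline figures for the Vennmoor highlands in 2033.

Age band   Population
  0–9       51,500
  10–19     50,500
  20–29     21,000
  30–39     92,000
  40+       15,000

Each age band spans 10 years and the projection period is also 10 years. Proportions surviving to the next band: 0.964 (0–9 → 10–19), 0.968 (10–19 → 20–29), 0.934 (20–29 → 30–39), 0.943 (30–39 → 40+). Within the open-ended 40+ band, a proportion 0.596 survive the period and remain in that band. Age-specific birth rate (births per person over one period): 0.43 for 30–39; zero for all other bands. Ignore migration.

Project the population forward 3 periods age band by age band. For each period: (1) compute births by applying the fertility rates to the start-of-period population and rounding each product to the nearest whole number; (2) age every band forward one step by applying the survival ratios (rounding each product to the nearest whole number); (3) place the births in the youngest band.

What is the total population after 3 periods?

197635

— Period 1 —
Births: 92000 × 0.43 = 39560
10–19: 51500 × 0.964 = 49646
20–29: 50500 × 0.968 = 48884
30–39: 21000 × 0.934 = 19614
40+: 92000 × 0.943 + 15000 × 0.596 = 86756 + 8940 = 95696
End of period: [39560, 49646, 48884, 19614, 95696]
— Period 2 —
Births: 19614 × 0.43 = 8434
10–19: 39560 × 0.964 = 38136
20–29: 49646 × 0.968 = 48057
30–39: 48884 × 0.934 = 45658
40+: 19614 × 0.943 + 95696 × 0.596 = 18496 + 57035 = 75531
End of period: [8434, 38136, 48057, 45658, 75531]
— Period 3 —
Births: 45658 × 0.43 = 19633
10–19: 8434 × 0.964 = 8130
20–29: 38136 × 0.968 = 36916
30–39: 48057 × 0.934 = 44885
40+: 45658 × 0.943 + 75531 × 0.596 = 43055 + 45016 = 88071
End of period: [19633, 8130, 36916, 44885, 88071]
Total after period 3: 19633 + 8130 + 36916 + 44885 + 88071 = 197635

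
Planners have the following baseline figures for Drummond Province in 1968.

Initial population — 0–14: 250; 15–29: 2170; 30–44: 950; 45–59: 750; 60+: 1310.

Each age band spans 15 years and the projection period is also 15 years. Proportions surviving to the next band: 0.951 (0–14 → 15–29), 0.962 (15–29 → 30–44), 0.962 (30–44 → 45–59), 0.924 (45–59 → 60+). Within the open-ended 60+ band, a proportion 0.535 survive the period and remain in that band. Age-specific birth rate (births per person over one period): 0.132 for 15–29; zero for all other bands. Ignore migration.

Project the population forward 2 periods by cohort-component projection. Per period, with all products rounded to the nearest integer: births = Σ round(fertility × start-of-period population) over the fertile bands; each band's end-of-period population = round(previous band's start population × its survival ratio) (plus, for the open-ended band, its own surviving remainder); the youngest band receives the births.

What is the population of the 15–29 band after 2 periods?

272

Period 1.
Births: 2170 × 0.132 = 286
15–29: 250 × 0.951 = 238
30–44: 2170 × 0.962 = 2088
45–59: 950 × 0.962 = 914
60+: 750 × 0.924 + 1310 × 0.535 = 693 + 701 = 1394
End of period: [286, 238, 2088, 914, 1394]
Period 2.
Births: 238 × 0.132 = 31
15–29: 286 × 0.951 = 272
30–44: 238 × 0.962 = 229
45–59: 2088 × 0.962 = 2009
60+: 914 × 0.924 + 1394 × 0.535 = 845 + 746 = 1591
End of period: [31, 272, 229, 2009, 1591]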